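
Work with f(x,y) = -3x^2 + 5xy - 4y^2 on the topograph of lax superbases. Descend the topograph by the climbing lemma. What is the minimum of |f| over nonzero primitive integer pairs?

translate: b→1 (≡-5 mod 6), so (3,-5,4)→(3,1,2)
flip: (3,1,2)→(2,-1,3)
reduced (well bottom): (2,-1,3) with a≤c, −a<b≤a
well minimum |f| = |-2| = 2 (negative-definite)

2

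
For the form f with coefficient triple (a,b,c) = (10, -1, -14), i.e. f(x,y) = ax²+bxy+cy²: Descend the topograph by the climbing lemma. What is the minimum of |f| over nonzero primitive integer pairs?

descent: ρ → (-14,1,10)
descent: ρ → (10,19,-5)  [lands on river]
river: ρ → (-5,21,6)
river: ρ → (6,15,-14)
river: ρ → (-14,13,7)
river: ρ → (7,15,-12)
river: ρ → (-12,9,10)
river: ρ → (10,11,-11)
river: ρ → (-11,11,10)
river: ρ → (10,9,-12)
river: ρ → (-12,15,7)
river: ρ → (7,13,-14)
river: ρ → (-14,15,6)
river: ρ → (6,21,-5)
river: ρ → (-5,19,10)
river: ρ → (10,21,-3)
river: ρ → (-3,21,10)
closes: descent 2, river 16
min |a| on river = 3

3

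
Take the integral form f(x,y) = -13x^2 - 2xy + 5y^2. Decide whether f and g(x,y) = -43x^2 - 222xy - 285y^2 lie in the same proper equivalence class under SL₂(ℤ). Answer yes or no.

D₁ = 264, D₂ = 264
river cycle of f (length 6): (5, 12, -6), (-6, 12, 5), (5, 8, -10), (-10, 12, 3), (3, 12, -10), (-10, 8, 5)
river cycle of g (length 6): (-6, 12, 5), (5, 8, -10), (-10, 12, 3), (3, 12, -10), (-10, 8, 5), (5, 12, -6)
cycles coincide ⇒ equivalent

yes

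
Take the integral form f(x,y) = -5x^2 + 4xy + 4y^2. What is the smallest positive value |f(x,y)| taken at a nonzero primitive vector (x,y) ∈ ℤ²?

river: ρ → (4,4,-5)
river: ρ → (-5,6,3)
river: ρ → (3,6,-5)
river: ρ → (-5,4,4)
closes: descent 0, river 4
min |a| on river = 3

3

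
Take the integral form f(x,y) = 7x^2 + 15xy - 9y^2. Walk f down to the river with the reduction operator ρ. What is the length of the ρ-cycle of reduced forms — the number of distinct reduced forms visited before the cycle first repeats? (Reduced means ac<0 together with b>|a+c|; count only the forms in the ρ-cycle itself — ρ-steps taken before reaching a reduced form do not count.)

D = 477, ⌊√D⌋ = 21
river: ρ → (-9,21,1)
river: ρ → (1,21,-9)
river: ρ → (-9,15,7)
river: ρ → (7,13,-11)
river: ρ → (-11,9,9)
river: ρ → (9,9,-11)
river: ρ → (-11,13,7)
river: ρ → (7,15,-9)
ρ-cycle length = 8 (tail of 0 descent steps not counted)

8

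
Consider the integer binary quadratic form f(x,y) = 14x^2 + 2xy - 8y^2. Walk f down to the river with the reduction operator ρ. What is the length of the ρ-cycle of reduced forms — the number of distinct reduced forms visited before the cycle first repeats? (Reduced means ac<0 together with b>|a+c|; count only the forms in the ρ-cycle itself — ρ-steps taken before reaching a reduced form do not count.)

D = 452, ⌊√D⌋ = 21
descent: ρ → (-8,14,8)  [lands on river]
river: ρ → (8,18,-4)
river: ρ → (-4,14,16)
river: ρ → (16,18,-2)
river: ρ → (-2,18,16)
river: ρ → (16,14,-4)
river: ρ → (-4,18,8)
river: ρ → (8,14,-8)
river: ρ → (-8,18,4)
river: ρ → (4,14,-16)
river: ρ → (-16,18,2)
river: ρ → (2,18,-16)
river: ρ → (-16,14,4)
river: ρ → (4,18,-8)
ρ-cycle length = 14 (tail of 1 descent step not counted)

14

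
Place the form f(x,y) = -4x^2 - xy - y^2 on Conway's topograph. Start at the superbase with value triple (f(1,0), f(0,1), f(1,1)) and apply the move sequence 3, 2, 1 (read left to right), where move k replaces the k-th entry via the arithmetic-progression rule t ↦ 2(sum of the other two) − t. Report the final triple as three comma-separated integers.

start (-4,-1,-6) = (f(1,0),f(0,1),f(1,1))
replace slot 3: 2·((-4)+(-1)) − (-6) = -4 → (-4,-1,-4)
replace slot 2: 2·((-4)+(-4)) − (-1) = -15 → (-4,-15,-4)
replace slot 1: 2·((-15)+(-4)) − (-4) = -34 → (-34,-15,-4)

-34,-15,-4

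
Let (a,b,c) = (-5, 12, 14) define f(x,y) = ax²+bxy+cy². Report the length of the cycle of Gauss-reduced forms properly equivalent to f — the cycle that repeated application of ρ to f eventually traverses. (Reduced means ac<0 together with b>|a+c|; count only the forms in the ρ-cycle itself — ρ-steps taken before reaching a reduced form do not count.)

D = 424, ⌊√D⌋ = 20
river: ρ → (14,16,-3)
river: ρ → (-3,20,2)
river: ρ → (2,20,-3)
river: ρ → (-3,16,14)
river: ρ → (14,12,-5)
river: ρ → (-5,18,5)
river: ρ → (5,12,-14)
river: ρ → (-14,16,3)
river: ρ → (3,20,-2)
river: ρ → (-2,20,3)
river: ρ → (3,16,-14)
river: ρ → (-14,12,5)
river: ρ → (5,18,-5)
river: ρ → (-5,12,14)
ρ-cycle length = 14 (tail of 0 descent steps not counted)

14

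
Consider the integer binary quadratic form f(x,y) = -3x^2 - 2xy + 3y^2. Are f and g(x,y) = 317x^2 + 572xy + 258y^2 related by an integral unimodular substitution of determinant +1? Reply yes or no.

D₁ = 40, D₂ = 40
river cycle of f (length 6): (3, 2, -3), (-3, 4, 2), (2, 4, -3), (-3, 2, 3), (3, 4, -2), (-2, 4, 3)
river cycle of g (length 6): (3, 2, -3), (-3, 4, 2), (2, 4, -3), (-3, 2, 3), (3, 4, -2), (-2, 4, 3)
cycles coincide ⇒ equivalent

yes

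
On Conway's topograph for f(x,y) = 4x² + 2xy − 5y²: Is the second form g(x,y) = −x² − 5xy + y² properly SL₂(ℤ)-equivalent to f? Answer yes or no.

D₁ = 84, D₂ = 29
discriminants differ ⇒ not SL₂(ℤ)-equivalent

no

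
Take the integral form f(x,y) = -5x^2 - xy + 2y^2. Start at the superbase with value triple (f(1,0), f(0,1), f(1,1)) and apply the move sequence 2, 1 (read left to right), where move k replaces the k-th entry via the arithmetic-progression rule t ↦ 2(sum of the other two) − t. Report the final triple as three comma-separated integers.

start (-5,2,-4) = (f(1,0),f(0,1),f(1,1))
replace slot 2: 2·((-5)+(-4)) − 2 = -20 → (-5,-20,-4)
replace slot 1: 2·((-20)+(-4)) − (-5) = -43 → (-43,-20,-4)

-43,-20,-4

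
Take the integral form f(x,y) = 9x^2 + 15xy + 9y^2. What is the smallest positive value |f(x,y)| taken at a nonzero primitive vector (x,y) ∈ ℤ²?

translate: b→-3 (≡15 mod 18), so (9,15,9)→(9,-3,3)
flip: (9,-3,3)→(3,3,9)
reduced (well bottom): (3,3,9) with a≤c, −a<b≤a
well minimum = a = 3

3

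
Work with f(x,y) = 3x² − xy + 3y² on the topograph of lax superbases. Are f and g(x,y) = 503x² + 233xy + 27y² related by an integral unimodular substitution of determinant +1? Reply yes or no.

D₁ = -35, D₂ = -35
f: flip: (3,-1,3)→(3,1,3)
f: reduced (well bottom): (3,1,3) with a≤c, −a<b≤a
g: flip: (503,233,27)→(27,-233,503)
g: translate: b→-17 (≡-233 mod 54), so (27,-233,503)→(27,-17,3)
g: flip: (27,-17,3)→(3,17,27)
g: translate: b→-1 (≡17 mod 6), so (3,17,27)→(3,-1,3)
g: flip: (3,-1,3)→(3,1,3)
g: reduced (well bottom): (3,1,3) with a≤c, −a<b≤a
reduced forms (3, 1, 3) vs (3, 1, 3) ⇒ equivalent

yes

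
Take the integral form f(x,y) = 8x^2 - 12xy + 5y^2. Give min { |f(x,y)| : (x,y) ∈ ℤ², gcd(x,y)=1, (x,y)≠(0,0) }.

translate: b→4 (≡-12 mod 16), so (8,-12,5)→(8,4,1)
flip: (8,4,1)→(1,-4,8)
translate: b→0 (≡-4 mod 2), so (1,-4,8)→(1,0,4)
reduced (well bottom): (1,0,4) with a≤c, −a<b≤a
well minimum = a = 1

1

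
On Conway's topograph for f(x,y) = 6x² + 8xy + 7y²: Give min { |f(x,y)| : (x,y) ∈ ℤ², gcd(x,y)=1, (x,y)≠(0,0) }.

translate: b→-4 (≡8 mod 12), so (6,8,7)→(6,-4,5)
flip: (6,-4,5)→(5,4,6)
reduced (well bottom): (5,4,6) with a≤c, −a<b≤a
well minimum = a = 5

5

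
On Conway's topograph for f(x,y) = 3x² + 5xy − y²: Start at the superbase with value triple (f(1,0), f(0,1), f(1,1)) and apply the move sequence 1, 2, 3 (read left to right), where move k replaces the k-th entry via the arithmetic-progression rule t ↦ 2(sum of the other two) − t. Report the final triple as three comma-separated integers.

start (3,-1,7) = (f(1,0),f(0,1),f(1,1))
replace slot 1: 2·((-1)+7) − 3 = 9 → (9,-1,7)
replace slot 2: 2·(9+7) − (-1) = 33 → (9,33,7)
replace slot 3: 2·(9+33) − 7 = 77 → (9,33,77)

9,33,77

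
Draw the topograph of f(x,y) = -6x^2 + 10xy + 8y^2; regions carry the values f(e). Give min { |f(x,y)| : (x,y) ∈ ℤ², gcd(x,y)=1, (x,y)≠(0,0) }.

river: ρ → (8,6,-8)
river: ρ → (-8,10,6)
river: ρ → (6,14,-4)
river: ρ → (-4,10,12)
river: ρ → (12,14,-2)
river: ρ → (-2,14,12)
river: ρ → (12,10,-4)
river: ρ → (-4,14,6)
river: ρ → (6,10,-8)
river: ρ → (-8,6,8)
river: ρ → (8,10,-6)
river: ρ → (-6,14,4)
river: ρ → (4,10,-12)
river: ρ → (-12,14,2)
river: ρ → (2,14,-12)
river: ρ → (-12,10,4)
river: ρ → (4,14,-6)
river: ρ → (-6,10,8)
closes: descent 0, river 18
min |a| on river = 2

2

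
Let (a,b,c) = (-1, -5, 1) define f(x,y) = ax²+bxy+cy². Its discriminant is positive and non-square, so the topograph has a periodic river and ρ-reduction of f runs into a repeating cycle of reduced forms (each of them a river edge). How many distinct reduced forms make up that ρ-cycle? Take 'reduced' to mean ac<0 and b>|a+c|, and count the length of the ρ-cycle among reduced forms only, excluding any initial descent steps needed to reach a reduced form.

D = 29, ⌊√D⌋ = 5
descent: ρ → (1,5,-1)  [lands on river]
river: ρ → (-1,5,1)
ρ-cycle length = 2 (tail of 1 descent step not counted)

2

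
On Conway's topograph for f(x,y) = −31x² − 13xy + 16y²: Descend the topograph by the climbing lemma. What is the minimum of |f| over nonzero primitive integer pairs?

descent: ρ → (16,45,-2)  [lands on river]
river: ρ → (-2,43,38)
river: ρ → (38,33,-7)
river: ρ → (-7,37,28)
river: ρ → (28,19,-16)
river: ρ → (-16,45,2)
river: ρ → (2,43,-38)
river: ρ → (-38,33,7)
river: ρ → (7,37,-28)
river: ρ → (-28,19,16)
closes: descent 1, river 10
min |a| on river = 2

2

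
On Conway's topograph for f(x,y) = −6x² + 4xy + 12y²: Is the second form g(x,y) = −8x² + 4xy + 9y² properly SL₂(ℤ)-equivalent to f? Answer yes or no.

D₁ = 304, D₂ = 304
river cycle of f (length 6): (-6, 16, 2), (2, 16, -6), (-6, 8, 10), (10, 12, -4), (-4, 12, 10), (10, 8, -6)
river cycle of g (length 12): (9, 14, -3), (-3, 16, 4), (4, 16, -3), (-3, 14, 9), (9, 4, -8), (-8, 12, 5), (5, 8, -12), (-12, 16, 1), (1, 16, -12), (-12, 8, 5), … (2 more)
cycles differ ⇒ inequivalent

no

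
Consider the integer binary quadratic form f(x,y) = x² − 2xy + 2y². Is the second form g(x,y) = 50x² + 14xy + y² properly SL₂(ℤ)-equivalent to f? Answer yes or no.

D₁ = -4, D₂ = -4
f: translate: b→0 (≡-2 mod 2), so (1,-2,2)→(1,0,1)
f: reduced (well bottom): (1,0,1) with a≤c, −a<b≤a
g: flip: (50,14,1)→(1,-14,50)
g: translate: b→0 (≡-14 mod 2), so (1,-14,50)→(1,0,1)
g: reduced (well bottom): (1,0,1) with a≤c, −a<b≤a
reduced forms (1, 0, 1) vs (1, 0, 1) ⇒ equivalent

yes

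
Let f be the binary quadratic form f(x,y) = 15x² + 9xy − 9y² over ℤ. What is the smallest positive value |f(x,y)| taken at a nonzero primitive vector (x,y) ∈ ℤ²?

river: ρ → (-9,9,15)
river: ρ → (15,21,-3)
river: ρ → (-3,21,15)
river: ρ → (15,9,-9)
closes: descent 0, river 4
min |a| on river = 3

3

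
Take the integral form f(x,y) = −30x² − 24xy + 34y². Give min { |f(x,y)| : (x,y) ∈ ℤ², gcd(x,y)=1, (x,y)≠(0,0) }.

descent: ρ → (34,24,-30)  [lands on river]
river: ρ → (-30,36,28)
river: ρ → (28,20,-38)
river: ρ → (-38,56,10)
river: ρ → (10,64,-14)
river: ρ → (-14,48,42)
river: ρ → (42,36,-20)
river: ρ → (-20,44,34)
closes: descent 1, river 8
min |a| on river = 10

10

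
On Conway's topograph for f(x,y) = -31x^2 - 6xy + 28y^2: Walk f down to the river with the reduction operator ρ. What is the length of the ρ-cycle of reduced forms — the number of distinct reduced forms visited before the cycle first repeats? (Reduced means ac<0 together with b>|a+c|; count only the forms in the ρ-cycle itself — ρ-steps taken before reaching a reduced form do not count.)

D = 3508, ⌊√D⌋ = 59
descent: ρ → (28,6,-31)  [lands on river]
river: ρ → (-31,56,3)
river: ρ → (3,58,-12)
river: ρ → (-12,38,43)
river: ρ → (43,48,-7)
river: ρ → (-7,50,36)
river: ρ → (36,22,-21)
river: ρ → (-21,20,37)
river: ρ → (37,54,-4)
river: ρ → (-4,58,9)
river: ρ → (9,50,-28)
river: ρ → (-28,6,31)
river: ρ → (31,56,-3)
river: ρ → (-3,58,12)
river: ρ → (12,38,-43)
river: ρ → (-43,48,7)
river: ρ → (7,50,-36)
river: ρ → (-36,22,21)
river: ρ → (21,20,-37)
river: ρ → (-37,54,4)
river: ρ → (4,58,-9)
river: ρ → (-9,50,28)
ρ-cycle length = 22 (tail of 1 descent step not counted)

22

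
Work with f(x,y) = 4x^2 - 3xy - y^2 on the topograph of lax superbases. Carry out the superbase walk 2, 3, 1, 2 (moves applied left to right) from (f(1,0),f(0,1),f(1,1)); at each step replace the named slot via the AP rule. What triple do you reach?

start (4,-1,0) = (f(1,0),f(0,1),f(1,1))
replace slot 2: 2·(4+0) − (-1) = 9 → (4,9,0)
replace slot 3: 2·(4+9) − 0 = 26 → (4,9,26)
replace slot 1: 2·(9+26) − 4 = 66 → (66,9,26)
replace slot 2: 2·(66+26) − 9 = 175 → (66,175,26)

66,175,26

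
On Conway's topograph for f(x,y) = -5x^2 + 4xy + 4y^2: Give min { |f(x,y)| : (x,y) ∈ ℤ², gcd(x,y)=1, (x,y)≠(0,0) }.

river: ρ → (4,4,-5)
river: ρ → (-5,6,3)
river: ρ → (3,6,-5)
river: ρ → (-5,4,4)
closes: descent 0, river 4
min |a| on river = 3

3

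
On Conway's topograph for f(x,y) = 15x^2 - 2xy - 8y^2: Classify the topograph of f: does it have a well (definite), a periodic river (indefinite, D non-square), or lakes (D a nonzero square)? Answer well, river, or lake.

D = b²−4ac = (-2)² − 4·15·(-8) = 484
D = 22² is a perfect square ⇒ form factors over ℤ ⇒ lakes

lake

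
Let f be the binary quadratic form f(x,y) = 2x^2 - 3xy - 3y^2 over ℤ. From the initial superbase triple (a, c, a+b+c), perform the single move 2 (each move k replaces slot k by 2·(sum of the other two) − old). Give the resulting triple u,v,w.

start (2,-3,-4) = (f(1,0),f(0,1),f(1,1))
replace slot 2: 2·(2+(-4)) − (-3) = -1 → (2,-1,-4)

2,-1,-4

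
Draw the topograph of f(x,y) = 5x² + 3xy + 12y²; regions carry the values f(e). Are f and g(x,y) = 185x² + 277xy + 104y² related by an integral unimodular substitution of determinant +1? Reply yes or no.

D₁ = -231, D₂ = -231
f: reduced (well bottom): (5,3,12) with a≤c, −a<b≤a
g: translate: b→-93 (≡277 mod 370), so (185,277,104)→(185,-93,12)
g: flip: (185,-93,12)→(12,93,185)
g: translate: b→-3 (≡93 mod 24), so (12,93,185)→(12,-3,5)
g: flip: (12,-3,5)→(5,3,12)
g: reduced (well bottom): (5,3,12) with a≤c, −a<b≤a
reduced forms (5, 3, 12) vs (5, 3, 12) ⇒ equivalent

yes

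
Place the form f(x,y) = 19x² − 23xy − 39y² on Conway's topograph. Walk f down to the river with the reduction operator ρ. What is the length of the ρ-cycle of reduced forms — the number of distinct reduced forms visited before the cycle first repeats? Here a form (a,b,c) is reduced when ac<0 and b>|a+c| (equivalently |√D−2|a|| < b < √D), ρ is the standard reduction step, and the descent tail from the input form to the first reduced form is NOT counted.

D = 3493, ⌊√D⌋ = 59
descent: ρ → (-39,23,19)  [lands on river]
river: ρ → (19,53,-9)
river: ρ → (-9,55,13)
river: ρ → (13,49,-21)
river: ρ → (-21,35,27)
river: ρ → (27,19,-29)
river: ρ → (-29,39,17)
river: ρ → (17,29,-39)
river: ρ → (-39,49,7)
river: ρ → (7,49,-39)
river: ρ → (-39,29,17)
river: ρ → (17,39,-29)
river: ρ → (-29,19,27)
river: ρ → (27,35,-21)
river: ρ → (-21,49,13)
river: ρ → (13,55,-9)
river: ρ → (-9,53,19)
river: ρ → (19,23,-39)
river: ρ → (-39,55,3)
river: ρ → (3,59,-1)
river: ρ → (-1,59,3)
river: ρ → (3,55,-39)
ρ-cycle length = 22 (tail of 1 descent step not counted)

22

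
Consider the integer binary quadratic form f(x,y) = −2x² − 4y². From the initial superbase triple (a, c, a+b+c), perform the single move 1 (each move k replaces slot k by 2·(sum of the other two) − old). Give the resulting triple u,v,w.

start (-2,-4,-6) = (f(1,0),f(0,1),f(1,1))
replace slot 1: 2·((-4)+(-6)) − (-2) = -18 → (-18,-4,-6)

-18,-4,-6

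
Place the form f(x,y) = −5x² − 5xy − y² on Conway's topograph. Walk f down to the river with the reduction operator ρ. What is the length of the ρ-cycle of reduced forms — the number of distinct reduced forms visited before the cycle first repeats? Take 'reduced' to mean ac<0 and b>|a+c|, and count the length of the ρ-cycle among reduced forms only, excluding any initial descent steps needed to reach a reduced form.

D = 5, ⌊√D⌋ = 2
descent: ρ → (-1,1,1)  [lands on river]
river: ρ → (1,1,-1)
ρ-cycle length = 2 (tail of 1 descent step not counted)

2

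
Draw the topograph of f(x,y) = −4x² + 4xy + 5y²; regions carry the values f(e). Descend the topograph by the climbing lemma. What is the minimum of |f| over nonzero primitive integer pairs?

river: ρ → (5,6,-3)
river: ρ → (-3,6,5)
river: ρ → (5,4,-4)
river: ρ → (-4,4,5)
closes: descent 0, river 4
min |a| on river = 3

3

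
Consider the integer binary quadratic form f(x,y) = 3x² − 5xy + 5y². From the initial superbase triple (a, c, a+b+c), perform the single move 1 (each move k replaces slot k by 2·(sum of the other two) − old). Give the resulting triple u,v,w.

start (3,5,3) = (f(1,0),f(0,1),f(1,1))
replace slot 1: 2·(5+3) − 3 = 13 → (13,5,3)

13,5,3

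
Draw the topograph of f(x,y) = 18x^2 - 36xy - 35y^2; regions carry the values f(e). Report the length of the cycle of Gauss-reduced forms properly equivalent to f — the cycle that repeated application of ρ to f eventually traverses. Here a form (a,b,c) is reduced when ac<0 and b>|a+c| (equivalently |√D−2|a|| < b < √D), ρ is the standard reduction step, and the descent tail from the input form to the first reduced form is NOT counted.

D = 3816, ⌊√D⌋ = 61
descent: ρ → (-35,36,18)  [lands on river]
river: ρ → (18,36,-35)
river: ρ → (-35,34,19)
river: ρ → (19,42,-27)
river: ρ → (-27,12,34)
river: ρ → (34,56,-5)
river: ρ → (-5,54,45)
river: ρ → (45,36,-14)
river: ρ → (-14,48,27)
river: ρ → (27,60,-2)
river: ρ → (-2,60,27)
river: ρ → (27,48,-14)
river: ρ → (-14,36,45)
river: ρ → (45,54,-5)
river: ρ → (-5,56,34)
river: ρ → (34,12,-27)
river: ρ → (-27,42,19)
river: ρ → (19,34,-35)
ρ-cycle length = 18 (tail of 1 descent step not counted)

18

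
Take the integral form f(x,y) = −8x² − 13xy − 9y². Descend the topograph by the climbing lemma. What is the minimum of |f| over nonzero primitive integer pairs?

translate: b→-3 (≡13 mod 16), so (8,13,9)→(8,-3,4)
flip: (8,-3,4)→(4,3,8)
reduced (well bottom): (4,3,8) with a≤c, −a<b≤a
well minimum |f| = |-4| = 4 (negative-definite)

4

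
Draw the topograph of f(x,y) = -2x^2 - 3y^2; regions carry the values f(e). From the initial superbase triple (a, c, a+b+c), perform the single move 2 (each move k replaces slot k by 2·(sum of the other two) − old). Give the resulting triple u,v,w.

start (-2,-3,-5) = (f(1,0),f(0,1),f(1,1))
replace slot 2: 2·((-2)+(-5)) − (-3) = -11 → (-2,-11,-5)

-2,-11,-5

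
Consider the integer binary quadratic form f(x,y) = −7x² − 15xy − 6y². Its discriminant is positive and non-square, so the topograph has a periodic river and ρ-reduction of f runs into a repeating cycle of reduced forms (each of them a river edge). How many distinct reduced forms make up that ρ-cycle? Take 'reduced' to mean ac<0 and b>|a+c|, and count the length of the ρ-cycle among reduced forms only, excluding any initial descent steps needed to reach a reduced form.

D = 57, ⌊√D⌋ = 7
descent: ρ → (-6,3,2)
descent: ρ → (2,5,-4)  [lands on river]
river: ρ → (-4,3,3)
river: ρ → (3,3,-4)
river: ρ → (-4,5,2)
river: ρ → (2,7,-1)
river: ρ → (-1,7,2)
ρ-cycle length = 6 (tail of 2 descent steps not counted)

6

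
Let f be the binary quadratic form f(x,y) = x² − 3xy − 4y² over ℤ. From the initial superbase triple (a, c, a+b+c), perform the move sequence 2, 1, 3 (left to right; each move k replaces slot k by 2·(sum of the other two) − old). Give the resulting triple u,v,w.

start (1,-4,-6) = (f(1,0),f(0,1),f(1,1))
replace slot 2: 2·(1+(-6)) − (-4) = -6 → (1,-6,-6)
replace slot 1: 2·((-6)+(-6)) − 1 = -25 → (-25,-6,-6)
replace slot 3: 2·((-25)+(-6)) − (-6) = -56 → (-25,-6,-56)

-25,-6,-56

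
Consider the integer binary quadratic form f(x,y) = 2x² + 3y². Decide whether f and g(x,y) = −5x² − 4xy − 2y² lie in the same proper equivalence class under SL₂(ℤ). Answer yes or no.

D₁ = -24, D₂ = -24
f: reduced (well bottom): (2,0,3) with a≤c, −a<b≤a
g is negative-definite; reduce −g:
−g: flip: (5,4,2)→(2,-4,5)
−g: translate: b→0 (≡-4 mod 4), so (2,-4,5)→(2,0,3)
−g: reduced (well bottom): (2,0,3) with a≤c, −a<b≤a
flip sign back: reduced form of g is (-2,0,-3)
reduced forms (2, 0, 3) vs (-2, 0, -3) ⇒ inequivalent

no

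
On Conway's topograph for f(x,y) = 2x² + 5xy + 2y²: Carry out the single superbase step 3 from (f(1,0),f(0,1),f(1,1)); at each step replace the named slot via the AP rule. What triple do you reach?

start (2,2,9) = (f(1,0),f(0,1),f(1,1))
replace slot 3: 2·(2+2) − 9 = -1 → (2,2,-1)

2,2,-1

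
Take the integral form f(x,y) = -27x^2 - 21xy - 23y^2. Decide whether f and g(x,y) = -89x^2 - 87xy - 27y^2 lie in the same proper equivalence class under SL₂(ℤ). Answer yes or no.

D₁ = -2043, D₂ = -2043
f is negative-definite; reduce −f:
−f: flip: (27,21,23)→(23,-21,27)
−f: reduced (well bottom): (23,-21,27) with a≤c, −a<b≤a
flip sign back: reduced form of f is (-23,21,-27)
g is negative-definite; reduce −g:
−g: flip: (89,87,27)→(27,-87,89)
−g: translate: b→21 (≡-87 mod 54), so (27,-87,89)→(27,21,23)
−g: flip: (27,21,23)→(23,-21,27)
−g: reduced (well bottom): (23,-21,27) with a≤c, −a<b≤a
flip sign back: reduced form of g is (-23,21,-27)
reduced forms (-23, 21, -27) vs (-23, 21, -27) ⇒ equivalent

yes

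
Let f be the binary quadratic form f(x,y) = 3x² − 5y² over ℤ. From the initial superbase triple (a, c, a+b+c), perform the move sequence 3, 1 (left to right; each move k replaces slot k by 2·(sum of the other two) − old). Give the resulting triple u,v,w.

start (3,-5,-2) = (f(1,0),f(0,1),f(1,1))
replace slot 3: 2·(3+(-5)) − (-2) = -2 → (3,-5,-2)
replace slot 1: 2·((-5)+(-2)) − 3 = -17 → (-17,-5,-2)

-17,-5,-2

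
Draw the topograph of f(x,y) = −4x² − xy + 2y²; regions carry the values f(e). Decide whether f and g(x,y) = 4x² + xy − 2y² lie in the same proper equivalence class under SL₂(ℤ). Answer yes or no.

D₁ = 33, D₂ = 33
river cycle of f (length 4): (2, 5, -1), (-1, 5, 2), (2, 3, -3), (-3, 3, 2)
river cycle of g (length 4): (-2, 3, 3), (3, 3, -2), (-2, 5, 1), (1, 5, -2)
cycles differ ⇒ inequivalent

no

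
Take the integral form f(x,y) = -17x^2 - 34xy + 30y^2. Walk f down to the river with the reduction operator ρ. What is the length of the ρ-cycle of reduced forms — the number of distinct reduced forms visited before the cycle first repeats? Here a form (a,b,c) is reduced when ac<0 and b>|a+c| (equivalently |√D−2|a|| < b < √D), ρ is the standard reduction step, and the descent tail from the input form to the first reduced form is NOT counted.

D = 3196, ⌊√D⌋ = 56
descent: ρ → (30,34,-17)  [lands on river]
river: ρ → (-17,34,30)
river: ρ → (30,26,-21)
river: ρ → (-21,16,35)
river: ρ → (35,54,-2)
river: ρ → (-2,54,35)
river: ρ → (35,16,-21)
river: ρ → (-21,26,30)
ρ-cycle length = 8 (tail of 1 descent step not counted)

8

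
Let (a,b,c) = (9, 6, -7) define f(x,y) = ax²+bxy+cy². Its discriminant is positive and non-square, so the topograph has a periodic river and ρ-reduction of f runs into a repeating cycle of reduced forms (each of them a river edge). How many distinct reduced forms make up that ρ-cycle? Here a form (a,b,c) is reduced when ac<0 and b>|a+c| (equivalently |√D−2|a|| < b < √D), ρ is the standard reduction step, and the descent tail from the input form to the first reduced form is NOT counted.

D = 288, ⌊√D⌋ = 16
river: ρ → (-7,8,8)
river: ρ → (8,8,-7)
river: ρ → (-7,6,9)
river: ρ → (9,12,-4)
river: ρ → (-4,12,9)
river: ρ → (9,6,-7)
ρ-cycle length = 6 (tail of 0 descent steps not counted)

6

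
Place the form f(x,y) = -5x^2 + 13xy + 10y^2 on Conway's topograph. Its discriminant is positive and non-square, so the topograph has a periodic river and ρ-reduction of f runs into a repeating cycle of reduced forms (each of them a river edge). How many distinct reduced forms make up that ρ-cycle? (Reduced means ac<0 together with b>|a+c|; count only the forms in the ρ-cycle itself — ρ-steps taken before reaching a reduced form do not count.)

D = 369, ⌊√D⌋ = 19
river: ρ → (10,7,-8)
river: ρ → (-8,9,9)
river: ρ → (9,9,-8)
river: ρ → (-8,7,10)
river: ρ → (10,13,-5)
river: ρ → (-5,17,4)
river: ρ → (4,15,-9)
river: ρ → (-9,3,10)
river: ρ → (10,17,-2)
river: ρ → (-2,19,1)
river: ρ → (1,19,-2)
river: ρ → (-2,17,10)
river: ρ → (10,3,-9)
river: ρ → (-9,15,4)
river: ρ → (4,17,-5)
river: ρ → (-5,13,10)
ρ-cycle length = 16 (tail of 0 descent steps not counted)

16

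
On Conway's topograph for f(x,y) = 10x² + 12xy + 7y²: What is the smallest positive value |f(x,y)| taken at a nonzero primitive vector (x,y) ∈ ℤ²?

translate: b→-8 (≡12 mod 20), so (10,12,7)→(10,-8,5)
flip: (10,-8,5)→(5,8,10)
translate: b→-2 (≡8 mod 10), so (5,8,10)→(5,-2,7)
reduced (well bottom): (5,-2,7) with a≤c, −a<b≤a
well minimum = a = 5

5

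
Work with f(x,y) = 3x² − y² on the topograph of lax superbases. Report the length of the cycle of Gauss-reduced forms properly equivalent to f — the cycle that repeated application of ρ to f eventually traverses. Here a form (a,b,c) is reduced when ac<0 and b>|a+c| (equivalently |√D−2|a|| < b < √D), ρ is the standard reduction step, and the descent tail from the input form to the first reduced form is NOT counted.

D = 12, ⌊√D⌋ = 3
descent: ρ → (-1,2,2)  [lands on river]
river: ρ → (2,2,-1)
ρ-cycle length = 2 (tail of 1 descent step not counted)

2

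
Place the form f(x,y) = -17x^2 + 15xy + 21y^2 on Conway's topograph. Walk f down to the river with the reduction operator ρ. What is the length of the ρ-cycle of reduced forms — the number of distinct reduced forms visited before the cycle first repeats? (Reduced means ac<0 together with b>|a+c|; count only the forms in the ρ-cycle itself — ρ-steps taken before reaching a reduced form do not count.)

D = 1653, ⌊√D⌋ = 40
river: ρ → (21,27,-11)
river: ρ → (-11,39,3)
river: ρ → (3,39,-11)
river: ρ → (-11,27,21)
river: ρ → (21,15,-17)
river: ρ → (-17,19,19)
river: ρ → (19,19,-17)
river: ρ → (-17,15,21)
ρ-cycle length = 8 (tail of 0 descent steps not counted)

8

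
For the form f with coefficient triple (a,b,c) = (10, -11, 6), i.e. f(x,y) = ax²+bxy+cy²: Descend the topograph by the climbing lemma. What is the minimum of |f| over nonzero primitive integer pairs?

translate: b→9 (≡-11 mod 20), so (10,-11,6)→(10,9,5)
flip: (10,9,5)→(5,-9,10)
translate: b→1 (≡-9 mod 10), so (5,-9,10)→(5,1,6)
reduced (well bottom): (5,1,6) with a≤c, −a<b≤a
well minimum = a = 5

5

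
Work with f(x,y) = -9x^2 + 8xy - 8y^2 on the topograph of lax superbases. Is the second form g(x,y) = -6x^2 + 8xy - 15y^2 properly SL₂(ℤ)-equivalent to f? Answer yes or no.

D₁ = -224, D₂ = -296
discriminants differ ⇒ not SL₂(ℤ)-equivalent

no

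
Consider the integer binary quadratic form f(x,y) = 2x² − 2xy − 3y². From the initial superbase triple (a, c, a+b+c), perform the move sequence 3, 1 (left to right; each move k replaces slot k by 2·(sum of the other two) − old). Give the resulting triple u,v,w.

start (2,-3,-3) = (f(1,0),f(0,1),f(1,1))
replace slot 3: 2·(2+(-3)) − (-3) = 1 → (2,-3,1)
replace slot 1: 2·((-3)+1) − 2 = -6 → (-6,-3,1)

-6,-3,1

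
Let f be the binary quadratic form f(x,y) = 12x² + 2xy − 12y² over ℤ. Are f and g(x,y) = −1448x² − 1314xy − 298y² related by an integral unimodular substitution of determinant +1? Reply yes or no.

D₁ = 580, D₂ = 580
river cycle of f (length 6): (-12, 22, 2), (2, 22, -12), (-12, 2, 12), (12, 22, -2), (-2, 22, 12), (12, 2, -12)
river cycle of g (length 6): (-12, 22, 2), (2, 22, -12), (-12, 2, 12), (12, 22, -2), (-2, 22, 12), (12, 2, -12)
cycles coincide ⇒ equivalent

yes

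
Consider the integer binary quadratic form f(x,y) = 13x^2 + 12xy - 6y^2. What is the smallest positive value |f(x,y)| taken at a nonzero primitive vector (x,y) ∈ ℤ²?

river: ρ → (-6,12,13)
river: ρ → (13,14,-5)
river: ρ → (-5,16,10)
river: ρ → (10,4,-11)
river: ρ → (-11,18,3)
river: ρ → (3,18,-11)
river: ρ → (-11,4,10)
river: ρ → (10,16,-5)
river: ρ → (-5,14,13)
river: ρ → (13,12,-6)
closes: descent 0, river 10
min |a| on river = 3

3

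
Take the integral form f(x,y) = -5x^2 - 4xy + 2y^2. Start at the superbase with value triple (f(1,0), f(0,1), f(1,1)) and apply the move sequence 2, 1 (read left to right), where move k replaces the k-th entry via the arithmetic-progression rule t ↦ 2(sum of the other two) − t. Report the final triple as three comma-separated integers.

start (-5,2,-7) = (f(1,0),f(0,1),f(1,1))
replace slot 2: 2·((-5)+(-7)) − 2 = -26 → (-5,-26,-7)
replace slot 1: 2·((-26)+(-7)) − (-5) = -61 → (-61,-26,-7)

-61,-26,-7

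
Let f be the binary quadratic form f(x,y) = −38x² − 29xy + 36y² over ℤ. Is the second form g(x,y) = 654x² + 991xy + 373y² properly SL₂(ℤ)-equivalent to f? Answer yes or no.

D₁ = 6313, D₂ = 6313
river cycle of f (length 62): (36, 29, -38), (-38, 47, 27), (27, 61, -24), (-24, 35, 53), (53, 71, -6), (-6, 73, 41), (41, 9, -38), (-38, 67, 12), (12, 77, -8), (-8, 67, 57), … (52 more)
river cycle of g (length 62): (36, 29, -38), (-38, 47, 27), (27, 61, -24), (-24, 35, 53), (53, 71, -6), (-6, 73, 41), (41, 9, -38), (-38, 67, 12), (12, 77, -8), (-8, 67, 57), … (52 more)
cycles coincide ⇒ equivalent

yes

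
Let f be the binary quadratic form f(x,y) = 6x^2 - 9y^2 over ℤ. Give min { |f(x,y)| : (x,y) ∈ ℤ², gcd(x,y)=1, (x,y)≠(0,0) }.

descent: ρ → (-9,0,6)
descent: ρ → (6,12,-3)  [lands on river]
river: ρ → (-3,12,6)
closes: descent 2, river 2
min |a| on river = 3

3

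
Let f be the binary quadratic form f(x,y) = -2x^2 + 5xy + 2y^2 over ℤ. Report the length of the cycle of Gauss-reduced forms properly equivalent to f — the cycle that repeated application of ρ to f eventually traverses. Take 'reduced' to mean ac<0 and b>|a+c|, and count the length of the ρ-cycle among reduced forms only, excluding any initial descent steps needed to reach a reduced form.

D = 41, ⌊√D⌋ = 6
river: ρ → (2,3,-4)
river: ρ → (-4,5,1)
river: ρ → (1,5,-4)
river: ρ → (-4,3,2)
river: ρ → (2,5,-2)
river: ρ → (-2,3,4)
river: ρ → (4,5,-1)
river: ρ → (-1,5,4)
river: ρ → (4,3,-2)
river: ρ → (-2,5,2)
ρ-cycle length = 10 (tail of 0 descent steps not counted)

10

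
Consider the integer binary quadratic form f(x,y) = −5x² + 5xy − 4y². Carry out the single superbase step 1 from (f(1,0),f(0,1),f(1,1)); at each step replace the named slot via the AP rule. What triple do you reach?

start (-5,-4,-4) = (f(1,0),f(0,1),f(1,1))
replace slot 1: 2·((-4)+(-4)) − (-5) = -11 → (-11,-4,-4)

-11,-4,-4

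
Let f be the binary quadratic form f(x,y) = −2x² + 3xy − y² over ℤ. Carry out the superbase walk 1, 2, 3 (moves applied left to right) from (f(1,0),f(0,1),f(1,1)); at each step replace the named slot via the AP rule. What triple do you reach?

start (-2,-1,0) = (f(1,0),f(0,1),f(1,1))
replace slot 1: 2·((-1)+0) − (-2) = 0 → (0,-1,0)
replace slot 2: 2·(0+0) − (-1) = 1 → (0,1,0)
replace slot 3: 2·(0+1) − 0 = 2 → (0,1,2)

0,1,2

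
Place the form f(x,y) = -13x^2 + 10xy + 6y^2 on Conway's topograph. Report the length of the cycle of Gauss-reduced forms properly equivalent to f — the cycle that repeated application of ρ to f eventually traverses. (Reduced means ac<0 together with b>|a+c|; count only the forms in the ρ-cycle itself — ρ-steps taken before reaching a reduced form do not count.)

D = 412, ⌊√D⌋ = 20
river: ρ → (6,14,-9)
river: ρ → (-9,4,11)
river: ρ → (11,18,-2)
river: ρ → (-2,18,11)
river: ρ → (11,4,-9)
river: ρ → (-9,14,6)
river: ρ → (6,10,-13)
river: ρ → (-13,16,3)
river: ρ → (3,20,-1)
river: ρ → (-1,20,3)
river: ρ → (3,16,-13)
river: ρ → (-13,10,6)
ρ-cycle length = 12 (tail of 0 descent steps not counted)

12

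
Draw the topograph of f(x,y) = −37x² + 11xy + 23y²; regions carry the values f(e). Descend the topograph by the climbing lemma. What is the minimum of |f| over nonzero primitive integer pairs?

descent: ρ → (23,35,-25)  [lands on river]
river: ρ → (-25,15,33)
river: ρ → (33,51,-7)
river: ρ → (-7,47,47)
river: ρ → (47,47,-7)
river: ρ → (-7,51,33)
river: ρ → (33,15,-25)
river: ρ → (-25,35,23)
river: ρ → (23,57,-3)
river: ρ → (-3,57,23)
closes: descent 1, river 10
min |a| on river = 3

3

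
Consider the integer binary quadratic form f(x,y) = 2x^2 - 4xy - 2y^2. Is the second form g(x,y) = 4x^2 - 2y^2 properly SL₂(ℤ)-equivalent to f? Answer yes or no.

D₁ = 32, D₂ = 32
river cycle of f (length 2): (-2, 4, 2), (2, 4, -2)
river cycle of g (length 2): (-2, 4, 2), (2, 4, -2)
cycles coincide ⇒ equivalent

yes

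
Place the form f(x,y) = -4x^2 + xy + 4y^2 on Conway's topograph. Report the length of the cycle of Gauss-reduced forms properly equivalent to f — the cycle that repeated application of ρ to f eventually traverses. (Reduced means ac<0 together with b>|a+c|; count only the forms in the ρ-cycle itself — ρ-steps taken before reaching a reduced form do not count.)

D = 65, ⌊√D⌋ = 8
river: ρ → (4,7,-1)
river: ρ → (-1,7,4)
river: ρ → (4,1,-4)
river: ρ → (-4,7,1)
river: ρ → (1,7,-4)
river: ρ → (-4,1,4)
ρ-cycle length = 6 (tail of 0 descent steps not counted)

6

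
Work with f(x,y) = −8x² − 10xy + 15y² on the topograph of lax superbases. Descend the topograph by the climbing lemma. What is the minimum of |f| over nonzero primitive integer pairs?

descent: ρ → (15,10,-8)  [lands on river]
river: ρ → (-8,22,3)
river: ρ → (3,20,-15)
river: ρ → (-15,10,8)
river: ρ → (8,22,-3)
river: ρ → (-3,20,15)
closes: descent 1, river 6
min |a| on river = 3

3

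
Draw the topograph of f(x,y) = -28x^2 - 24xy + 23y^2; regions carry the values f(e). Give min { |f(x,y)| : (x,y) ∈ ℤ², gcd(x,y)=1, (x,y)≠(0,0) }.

descent: ρ → (23,24,-28)  [lands on river]
river: ρ → (-28,32,19)
river: ρ → (19,44,-16)
river: ρ → (-16,52,7)
river: ρ → (7,46,-37)
river: ρ → (-37,28,16)
river: ρ → (16,36,-29)
river: ρ → (-29,22,23)
closes: descent 1, river 8
min |a| on river = 7

7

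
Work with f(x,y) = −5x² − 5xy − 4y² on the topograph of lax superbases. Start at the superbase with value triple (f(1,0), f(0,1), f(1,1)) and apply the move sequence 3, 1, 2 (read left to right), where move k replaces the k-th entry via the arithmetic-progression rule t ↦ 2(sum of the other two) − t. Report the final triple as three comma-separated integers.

start (-5,-4,-14) = (f(1,0),f(0,1),f(1,1))
replace slot 3: 2·((-5)+(-4)) − (-14) = -4 → (-5,-4,-4)
replace slot 1: 2·((-4)+(-4)) − (-5) = -11 → (-11,-4,-4)
replace slot 2: 2·((-11)+(-4)) − (-4) = -26 → (-11,-26,-4)

-11,-26,-4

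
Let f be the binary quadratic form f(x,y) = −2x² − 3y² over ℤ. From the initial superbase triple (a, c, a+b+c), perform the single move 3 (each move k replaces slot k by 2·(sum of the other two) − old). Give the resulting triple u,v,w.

start (-2,-3,-5) = (f(1,0),f(0,1),f(1,1))
replace slot 3: 2·((-2)+(-3)) − (-5) = -5 → (-2,-3,-5)

-2,-3,-5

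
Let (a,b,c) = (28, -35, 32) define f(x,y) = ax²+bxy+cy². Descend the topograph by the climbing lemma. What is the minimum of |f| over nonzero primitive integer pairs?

translate: b→21 (≡-35 mod 56), so (28,-35,32)→(28,21,25)
flip: (28,21,25)→(25,-21,28)
reduced (well bottom): (25,-21,28) with a≤c, −a<b≤a
well minimum = a = 25

25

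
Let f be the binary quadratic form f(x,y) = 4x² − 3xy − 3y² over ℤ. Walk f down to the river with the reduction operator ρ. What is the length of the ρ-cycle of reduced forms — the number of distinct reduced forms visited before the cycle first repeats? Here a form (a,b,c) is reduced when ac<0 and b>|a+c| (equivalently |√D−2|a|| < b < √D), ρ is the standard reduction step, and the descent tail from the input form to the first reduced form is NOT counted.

D = 57, ⌊√D⌋ = 7
descent: ρ → (-3,3,4)  [lands on river]
river: ρ → (4,5,-2)
river: ρ → (-2,7,1)
river: ρ → (1,7,-2)
river: ρ → (-2,5,4)
river: ρ → (4,3,-3)
ρ-cycle length = 6 (tail of 1 descent step not counted)

6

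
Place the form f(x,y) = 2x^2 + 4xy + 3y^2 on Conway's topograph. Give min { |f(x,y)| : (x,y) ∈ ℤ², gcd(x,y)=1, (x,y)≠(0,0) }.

translate: b→0 (≡4 mod 4), so (2,4,3)→(2,0,1)
flip: (2,0,1)→(1,0,2)
reduced (well bottom): (1,0,2) with a≤c, −a<b≤a
well minimum = a = 1

1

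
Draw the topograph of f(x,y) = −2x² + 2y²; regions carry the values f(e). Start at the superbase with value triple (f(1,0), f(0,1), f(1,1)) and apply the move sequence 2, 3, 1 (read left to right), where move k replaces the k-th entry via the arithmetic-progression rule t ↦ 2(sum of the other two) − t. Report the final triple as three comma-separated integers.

start (-2,2,0) = (f(1,0),f(0,1),f(1,1))
replace slot 2: 2·((-2)+0) − 2 = -6 → (-2,-6,0)
replace slot 3: 2·((-2)+(-6)) − 0 = -16 → (-2,-6,-16)
replace slot 1: 2·((-6)+(-16)) − (-2) = -42 → (-42,-6,-16)

-42,-6,-16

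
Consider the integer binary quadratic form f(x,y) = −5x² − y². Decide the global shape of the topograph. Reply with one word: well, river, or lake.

D = b²−4ac = 0² − 4·(-5)·(-1) = -20
D < 0 ⇒ definite ⇒ every region one sign ⇒ single well

well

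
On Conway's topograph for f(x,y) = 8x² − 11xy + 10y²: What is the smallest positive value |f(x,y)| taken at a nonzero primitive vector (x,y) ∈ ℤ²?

translate: b→5 (≡-11 mod 16), so (8,-11,10)→(8,5,7)
flip: (8,5,7)→(7,-5,8)
reduced (well bottom): (7,-5,8) with a≤c, −a<b≤a
well minimum = a = 7

7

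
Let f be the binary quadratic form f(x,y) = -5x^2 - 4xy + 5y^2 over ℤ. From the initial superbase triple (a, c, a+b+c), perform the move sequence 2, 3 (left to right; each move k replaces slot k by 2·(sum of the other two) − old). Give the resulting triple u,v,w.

start (-5,5,-4) = (f(1,0),f(0,1),f(1,1))
replace slot 2: 2·((-5)+(-4)) − 5 = -23 → (-5,-23,-4)
replace slot 3: 2·((-5)+(-23)) − (-4) = -52 → (-5,-23,-52)

-5,-23,-52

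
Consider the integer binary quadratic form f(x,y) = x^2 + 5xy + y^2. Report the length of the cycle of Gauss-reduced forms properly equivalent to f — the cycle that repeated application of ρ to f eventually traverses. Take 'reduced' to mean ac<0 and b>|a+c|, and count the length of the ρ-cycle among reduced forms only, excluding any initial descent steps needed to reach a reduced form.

D = 21, ⌊√D⌋ = 4
descent: ρ → (1,3,-3)  [lands on river]
river: ρ → (-3,3,1)
ρ-cycle length = 2 (tail of 1 descent step not counted)

2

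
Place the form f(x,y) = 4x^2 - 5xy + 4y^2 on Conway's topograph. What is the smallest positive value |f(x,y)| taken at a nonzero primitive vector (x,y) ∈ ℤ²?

translate: b→3 (≡-5 mod 8), so (4,-5,4)→(4,3,3)
flip: (4,3,3)→(3,-3,4)
translate: b→3 (≡-3 mod 6), so (3,-3,4)→(3,3,4)
reduced (well bottom): (3,3,4) with a≤c, −a<b≤a
well minimum = a = 3

3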